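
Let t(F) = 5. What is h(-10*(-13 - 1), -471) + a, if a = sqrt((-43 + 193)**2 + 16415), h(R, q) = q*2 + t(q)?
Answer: -937 + sqrt(38915) ≈ -739.73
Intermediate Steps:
h(R, q) = 5 + 2*q (h(R, q) = q*2 + 5 = 2*q + 5 = 5 + 2*q)
a = sqrt(38915) (a = sqrt(150**2 + 16415) = sqrt(22500 + 16415) = sqrt(38915) ≈ 197.27)
h(-10*(-13 - 1), -471) + a = (5 + 2*(-471)) + sqrt(38915) = (5 - 942) + sqrt(38915) = -937 + sqrt(38915)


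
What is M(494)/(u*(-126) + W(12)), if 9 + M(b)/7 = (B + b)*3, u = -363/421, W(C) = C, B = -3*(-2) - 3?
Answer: 727909/8465 ≈ 85.990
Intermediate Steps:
B = 3 (B = 6 - 3 = 3)
u = -363/421 (u = -363*1/421 = -363/421 ≈ -0.86223)
M(b) = 21*b (M(b) = -63 + 7*((3 + b)*3) = -63 + 7*(9 + 3*b) = -63 + (63 + 21*b) = 21*b)
M(494)/(u*(-126) + W(12)) = (21*494)/(-363/421*(-126) + 12) = 10374/(45738/421 + 12) = 10374/(50790/421) = 10374*(421/50790) = 727909/8465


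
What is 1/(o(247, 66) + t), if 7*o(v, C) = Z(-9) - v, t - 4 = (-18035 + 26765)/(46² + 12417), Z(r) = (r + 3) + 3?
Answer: -101731/3165216 ≈ -0.032140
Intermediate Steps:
Z(r) = 6 + r (Z(r) = (3 + r) + 3 = 6 + r)
t = 66862/14533 (t = 4 + (-18035 + 26765)/(46² + 12417) = 4 + 8730/(2116 + 12417) = 4 + 8730/14533 = 66862/14533 ≈ 4.6007)
o(v, C) = -3/7 - v/7 (o(v, C) = ((6 - 9) - v)/7 = (-3 - v)/7 = -3/7 - v/7)
1/(o(247, 66) + t) = 1/((-3/7 - ⅐*247) + 66862/14533) = 1/((-3/7 - 247/7) + 66862/14533) = 1/(-250/7 + 66862/14533) = 1/(-3165216/101731) = -101731/3165216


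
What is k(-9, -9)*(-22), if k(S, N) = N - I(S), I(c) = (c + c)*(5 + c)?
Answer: 1782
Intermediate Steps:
I(c) = 2*c*(5 + c) (I(c) = (2*c)*(5 + c) = 2*c*(5 + c))
k(S, N) = N - 2*S*(5 + S)
k(-9, -9)*(-22) = (-9 - 2*(-9)*(5 - 9))*(-22) = (-9 - 2*(-9)*(-4))*(-22) = (-9 - 72)*(-22) = -81*(-22) = 1782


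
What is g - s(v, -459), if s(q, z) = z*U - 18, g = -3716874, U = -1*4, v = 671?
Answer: -3718692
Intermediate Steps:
U = -4
s(q, z) = -18 - 4*z (s(q, z) = z*(-4) - 18 = -4*z - 18 = -18 - 4*z)
g - s(v, -459) = -3716874 - (-18 - 4*(-459)) = -3716874 - (-18 + 1836) = -3716874 - 1*1818 = -3716874 - 1818 = -3718692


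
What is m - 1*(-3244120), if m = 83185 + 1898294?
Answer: 5225599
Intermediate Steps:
m = 1981479
m - 1*(-3244120) = 1981479 - 1*(-3244120) = 1981479 + 3244120 = 5225599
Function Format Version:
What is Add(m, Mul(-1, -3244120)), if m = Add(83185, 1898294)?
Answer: 5225599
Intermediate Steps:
m = 1981479
Add(m, Mul(-1, -3244120)) = Add(1981479, Mul(-1, -3244120)) = Add(1981479, 3244120) = 5225599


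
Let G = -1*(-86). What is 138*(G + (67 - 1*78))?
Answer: 10350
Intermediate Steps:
G = 86
138*(G + (67 - 1*78)) = 138*(86 + (67 - 1*78)) = 138*(86 + (67 - 78)) = 138*(86 - 11) = 138*75 = 10350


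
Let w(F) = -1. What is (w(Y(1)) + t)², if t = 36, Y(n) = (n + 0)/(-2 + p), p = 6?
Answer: 1225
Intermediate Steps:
Y(n) = n/4 (Y(n) = (n + 0)/(-2 + 6) = n/4)
(w(Y(1)) + t)² = (-1 + 36)² = 35² = 1225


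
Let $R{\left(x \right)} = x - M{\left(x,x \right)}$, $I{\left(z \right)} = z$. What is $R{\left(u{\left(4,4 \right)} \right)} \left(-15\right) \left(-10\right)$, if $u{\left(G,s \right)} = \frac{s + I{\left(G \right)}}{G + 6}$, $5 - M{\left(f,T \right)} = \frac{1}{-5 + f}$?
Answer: $- \frac{4660}{7} \approx -665.71$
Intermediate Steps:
$M{\left(f,T \right)} = 5 - \frac{1}{-5 + f}$
$u{\left(G,s \right)} = \frac{G + s}{6 + G}$ ($u{\left(G,s \right)} = \frac{s + G}{G + 6} = \frac{G + s}{6 + G}$)
$R{\left(x \right)} = x - \frac{-26 + 5 x}{-5 + x}$
$R{\left(u{\left(4,4 \right)} \right)} \left(-15\right) \left(-10\right) = \frac{26 + \left(\frac{4 + 4}{6 + 4}\right)^{2} - 10 \frac{4 + 4}{6 + 4}}{-5 + \frac{4 + 4}{6 + 4}} \left(-15\right) \left(-10\right) = \frac{26 + \left(\frac{1}{10} \cdot 8\right)^{2} - 10 \cdot \frac{1}{10} \cdot 8}{-5 + \frac{1}{10} \cdot 8} \left(-15\right) \left(-10\right) = \frac{26 + \left(\frac{4}{5}\right)^{2} - 8}{-5 + \frac{4}{5}} \left(-15\right) \left(-10\right) = \frac{26 + \frac{16}{25} - 8}{- \frac{21}{5}} \left(-15\right) \left(-10\right) = \left(- \frac{5}{21}\right) \frac{466}{25} \left(-15\right) \left(-10\right) = \left(- \frac{466}{105}\right) \left(-15\right) \left(-10\right) = \frac{466}{7} \left(-10\right) = - \frac{4660}{7}$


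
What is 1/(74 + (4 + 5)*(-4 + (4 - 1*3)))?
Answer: 1/47 ≈ 0.021277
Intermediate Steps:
1/(74 + (4 + 5)*(-4 + (4 - 1*3))) = 1/(74 + 9*(-4 + (4 - 3))) = 1/(74 + 9*(-4 + 1)) = 1/(74 + 9*(-3)) = 1/(74 - 27) = 1/47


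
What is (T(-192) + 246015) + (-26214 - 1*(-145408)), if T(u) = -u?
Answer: 365401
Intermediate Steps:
(T(-192) + 246015) + (-26214 - 1*(-145408)) = (-1*(-192) + 246015) + (-26214 - 1*(-145408)) = (192 + 246015) + (-26214 + 145408) = 246207 + 119194 = 365401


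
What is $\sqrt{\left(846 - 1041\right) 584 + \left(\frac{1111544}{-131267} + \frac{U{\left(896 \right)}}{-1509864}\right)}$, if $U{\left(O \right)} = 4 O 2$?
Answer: $\frac{16 i \sqrt{273052784325937733728809}}{24774414711} \approx 337.47 i$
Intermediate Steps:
$U{\left(O \right)} = 8 O$
$\sqrt{\left(846 - 1041\right) 584 + \left(\frac{1111544}{-131267} + \frac{U{\left(896 \right)}}{-1509864}\right)} = \sqrt{\left(846 - 1041\right) 584 + \left(\frac{1111544}{-131267} + \frac{8 \cdot 896}{-1509864}\right)} = \sqrt{\left(-195\right) 584 + \left(1111544 \left(- \frac{1}{131267}\right) + 7168 \left(- \frac{1}{1509864}\right)\right)} = \sqrt{-113880 - \frac{209902648984}{24774414711}} = \sqrt{- \frac{2821520249937664}{24774414711}} = \frac{16 i \sqrt{273052784325937733728809}}{24774414711}$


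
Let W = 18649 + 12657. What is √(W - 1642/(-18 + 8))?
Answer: √786755/5 ≈ 177.40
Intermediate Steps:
W = 31306
√(W - 1642/(-18 + 8)) = √(31306 - 1642/(-18 + 8)) = √(31306 - 1642/(-10)) = √(31306 - ⅒*(-1642)) = √(31306 + 821/5) = √(157351/5) = √786755/5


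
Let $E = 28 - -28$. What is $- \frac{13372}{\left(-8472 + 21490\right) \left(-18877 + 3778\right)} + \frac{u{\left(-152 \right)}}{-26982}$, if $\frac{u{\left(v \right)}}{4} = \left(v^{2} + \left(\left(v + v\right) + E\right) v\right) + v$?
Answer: $- \frac{441511363330}{49106935703} \approx -8.9908$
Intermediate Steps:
$E = 56$ ($E = 28 + 28 = 56$)
$u{\left(v \right)} = 4 v + 4 v^{2} + 4 v \left(56 + 2 v\right)$ ($u{\left(v \right)} = 4 \left(\left(v^{2} + \left(\left(v + v\right) + 56\right) v\right) + v\right) = 4 \left(\left(v^{2} + \left(2 v + 56\right) v\right) + v\right) = 4 \left(\left(v^{2} + \left(56 + 2 v\right) v\right) + v\right) = 4 \left(\left(v^{2} + v \left(56 + 2 v\right)\right) + v\right) = 4 \left(v + v^{2} + v \left(56 + 2 v\right)\right) = 4 v + 4 v^{2} + 4 v \left(56 + 2 v\right)$)
$- \frac{13372}{\left(-8472 + 21490\right) \left(-18877 + 3778\right)} + \frac{u{\left(-152 \right)}}{-26982} = - \frac{13372}{\left(-8472 + 21490\right) \left(-18877 + 3778\right)} + \frac{12 \left(-152\right) \left(19 - 152\right)}{-26982} = - \frac{13372}{13018 \left(-15099\right)} + 12 \left(-152\right) \left(-133\right) \left(- \frac{1}{26982}\right) = - \frac{13372}{-196558782} + 242592 \left(- \frac{1}{26982}\right) = \left(-13372\right) \left(- \frac{1}{196558782}\right) - \frac{40432}{4497} = \frac{6686}{98279391} - \frac{40432}{4497} = - \frac{441511363330}{49106935703}$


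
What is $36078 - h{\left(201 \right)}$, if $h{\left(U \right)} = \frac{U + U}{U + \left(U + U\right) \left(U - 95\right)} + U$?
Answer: $\frac{7641799}{213} \approx 35877.0$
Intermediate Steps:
$h{\left(U \right)} = U + \frac{2 U}{U + 2 U \left(-95 + U\right)}$ ($h{\left(U \right)} = \frac{2 U}{U + 2 U \left(-95 + U\right)} + U = U + \frac{2 U}{U + 2 U \left(-95 + U\right)}$)
$36078 - h{\left(201 \right)} = 36078 - \frac{2 - 37989 + 2 \cdot 201^{2}}{-189 + 2 \cdot 201} = 36078 - \frac{2 - 37989 + 2 \cdot 40401}{-189 + 402} = 36078 - \frac{2 - 37989 + 80802}{213} = 36078 - \frac{1}{213} \cdot 42815 = 36078 - \frac{42815}{213} = \frac{7641799}{213}$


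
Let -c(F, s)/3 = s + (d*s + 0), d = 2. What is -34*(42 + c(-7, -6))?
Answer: -3264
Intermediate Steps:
c(F, s) = -9*s (c(F, s) = -3*(s + (2*s + 0)) = -3*(s + 2*s) = -9*s)
-34*(42 + c(-7, -6)) = -34*(42 - 9*(-6)) = -34*(42 + 54) = -34*96 = -3264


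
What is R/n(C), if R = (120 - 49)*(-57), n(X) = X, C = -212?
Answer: 4047/212 ≈ 19.090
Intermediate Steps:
R = -4047 (R = 71*(-57) = -4047)
R/n(C) = -4047/(-212) = -4047*(-1/212) = 4047/212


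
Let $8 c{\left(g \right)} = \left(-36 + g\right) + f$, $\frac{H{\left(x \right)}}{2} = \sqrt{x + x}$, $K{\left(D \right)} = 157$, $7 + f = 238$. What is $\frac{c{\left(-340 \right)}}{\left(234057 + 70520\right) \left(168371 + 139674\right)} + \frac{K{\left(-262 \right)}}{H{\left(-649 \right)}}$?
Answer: $- \frac{29}{150117475144} - \frac{157 i \sqrt{1298}}{2596} \approx -1.9318 \cdot 10^{-10} - 2.1789 i$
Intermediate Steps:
$f = 231$ ($f = -7 + 238 = 231$)
$H{\left(x \right)} = 2 \sqrt{2} \sqrt{x}$ ($H{\left(x \right)} = 2 \sqrt{x + x} = 2 \sqrt{2 x} = 2 \sqrt{2} \sqrt{x}$)
$c{\left(g \right)} = \frac{195}{8} + \frac{g}{8}$ ($c{\left(g \right)} = \frac{\left(-36 + g\right) + 231}{8} = \frac{195 + g}{8} = \frac{195}{8} + \frac{g}{8}$)
$\frac{c{\left(-340 \right)}}{\left(234057 + 70520\right) \left(168371 + 139674\right)} + \frac{K{\left(-262 \right)}}{H{\left(-649 \right)}} = \frac{\frac{195}{8} + \frac{1}{8} \left(-340\right)}{\left(234057 + 70520\right) \left(168371 + 139674\right)} + \frac{157}{2 \sqrt{2} \sqrt{-649}} = \frac{\frac{195}{8} - \frac{85}{2}}{304577 \cdot 308045} + \frac{157}{2 \sqrt{2} i \sqrt{649}} = - \frac{145}{8 \cdot 93823421965} + \frac{157}{2 i \sqrt{1298}} = \left(- \frac{145}{8}\right) \frac{1}{93823421965} + 157 \left(- \frac{i \sqrt{1298}}{2596}\right) = - \frac{29}{150117475144} - \frac{157 i \sqrt{1298}}{2596}$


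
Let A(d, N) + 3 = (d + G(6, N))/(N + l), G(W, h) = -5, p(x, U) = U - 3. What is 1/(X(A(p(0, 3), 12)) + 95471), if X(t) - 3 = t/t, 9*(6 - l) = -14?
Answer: 1/95475 ≈ 1.0474e-5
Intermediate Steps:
l = 68/9 (l = 6 - ⅑*(-14) = 6 + 14/9 = 68/9 ≈ 7.5556)
p(x, U) = -3 + U
A(d, N) = -3 + (-5 + d)/(68/9 + N) (A(d, N) = -3 + (d - 5)/(N + 68/9) = -3 + (-5 + d)/(68/9 + N))
X(t) = 4 (X(t) = 3 + t/t = 3 + 1 = 4)
1/(X(A(p(0, 3), 12)) + 95471) = 1/(4 + 95471) = 1/95475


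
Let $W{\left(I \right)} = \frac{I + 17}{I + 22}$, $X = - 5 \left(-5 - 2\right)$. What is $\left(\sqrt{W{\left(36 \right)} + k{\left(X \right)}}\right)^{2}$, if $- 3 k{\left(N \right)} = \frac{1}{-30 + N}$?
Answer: $\frac{737}{870} \approx 0.84713$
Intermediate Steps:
$X = 35$ ($X = \left(-5\right) \left(-7\right) = 35$)
$k{\left(N \right)} = - \frac{1}{3 \left(-30 + N\right)}$
$W{\left(I \right)} = \frac{17 + I}{22 + I}$
$\left(\sqrt{W{\left(36 \right)} + k{\left(X \right)}}\right)^{2} = \left(\sqrt{\frac{17 + 36}{22 + 36} - \frac{1}{-90 + 3 \cdot 35}}\right)^{2} = \left(\sqrt{\frac{1}{58} \cdot 53 - \frac{1}{-90 + 105}}\right)^{2} = \left(\sqrt{\frac{1}{58} \cdot 53 - \frac{1}{15}}\right)^{2} = \left(\sqrt{\frac{53}{58} - \frac{1}{15}}\right)^{2} = \left(\sqrt{\frac{737}{870}}\right)^{2} = \left(\frac{\sqrt{641190}}{870}\right)^{2} = \frac{737}{870}$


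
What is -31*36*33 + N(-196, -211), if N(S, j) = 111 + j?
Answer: -36928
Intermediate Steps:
-31*36*33 + N(-196, -211) = -31*36*33 + (111 - 211) = -1116*33 - 100 = -36828 - 100 = -36928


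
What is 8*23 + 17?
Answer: 201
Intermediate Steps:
8*23 + 17 = 184 + 17 = 201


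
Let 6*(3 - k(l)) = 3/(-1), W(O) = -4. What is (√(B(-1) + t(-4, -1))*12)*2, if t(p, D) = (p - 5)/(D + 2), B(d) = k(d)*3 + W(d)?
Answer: 12*I*√10 ≈ 37.947*I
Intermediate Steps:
k(l) = 7/2 (k(l) = 3 - 1/(2*(-1)) = 3 - (-1)/2 = 3 - ⅙*(-3) = 3 + ½ = 7/2)
B(d) = 13/2 (B(d) = (7/2)*3 - 4 = 21/2 - 4 = 13/2)
t(p, D) = (-5 + p)/(2 + D)
(√(B(-1) + t(-4, -1))*12)*2 = (√(13/2 + (-5 - 4)/(2 - 1))*12)*2 = (√(13/2 - 9/1)*12)*2 = (√(13/2 + 1*(-9))*12)*2 = (√(13/2 - 9)*12)*2 = (√(-5/2)*12)*2 = ((I*√10/2)*12)*2 = (6*I*√10)*2 = 12*I*√10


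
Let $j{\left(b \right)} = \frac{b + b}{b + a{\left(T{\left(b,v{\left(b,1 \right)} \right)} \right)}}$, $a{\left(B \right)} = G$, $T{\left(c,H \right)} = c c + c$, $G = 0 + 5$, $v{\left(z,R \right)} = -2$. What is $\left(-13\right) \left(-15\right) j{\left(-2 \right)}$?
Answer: $-260$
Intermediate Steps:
$G = 5$
$T{\left(c,H \right)} = c + c^{2}$ ($T{\left(c,H \right)} = c^{2} + c = c + c^{2}$)
$a{\left(B \right)} = 5$
$j{\left(b \right)} = \frac{2 b}{5 + b}$ ($j{\left(b \right)} = \frac{b + b}{b + 5} = \frac{2 b}{5 + b}$)
$\left(-13\right) \left(-15\right) j{\left(-2 \right)} = \left(-13\right) \left(-15\right) 2 \left(-2\right) \frac{1}{5 - 2} = 195 \cdot 2 \left(-2\right) \frac{1}{3} = 195 \left(- \frac{4}{3}\right) = -260$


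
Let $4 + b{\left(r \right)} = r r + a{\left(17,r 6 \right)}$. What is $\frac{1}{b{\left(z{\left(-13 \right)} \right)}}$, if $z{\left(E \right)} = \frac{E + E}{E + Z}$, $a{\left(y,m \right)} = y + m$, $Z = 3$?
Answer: $\frac{25}{884} \approx 0.028281$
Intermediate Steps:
$a{\left(y,m \right)} = m + y$
$z{\left(E \right)} = \frac{2 E}{3 + E}$ ($z{\left(E \right)} = \frac{E + E}{E + 3} = \frac{2 E}{3 + E}$)
$b{\left(r \right)} = 13 + r^{2} + 6 r$ ($b{\left(r \right)} = -4 + \left(r r + \left(r 6 + 17\right)\right) = -4 + \left(r^{2} + \left(6 r + 17\right)\right) = -4 + \left(r^{2} + \left(17 + 6 r\right)\right) = -4 + \left(17 + r^{2} + 6 r\right) = 13 + r^{2} + 6 r$)
$\frac{1}{b{\left(z{\left(-13 \right)} \right)}} = \frac{1}{13 + \left(2 \left(-13\right) \frac{1}{3 - 13}\right)^{2} + 6 \cdot 2 \left(-13\right) \frac{1}{3 - 13}} = \frac{1}{13 + \left(2 \left(-13\right) \frac{1}{-10}\right)^{2} + 6 \cdot 2 \left(-13\right) \frac{1}{-10}} = \frac{1}{13 + \left(2 \left(-13\right) \left(- \frac{1}{10}\right)\right)^{2} + 6 \cdot 2 \left(-13\right) \left(- \frac{1}{10}\right)} = \frac{1}{13 + \left(\frac{13}{5}\right)^{2} + 6 \cdot \frac{13}{5}} = \frac{1}{13 + \frac{169}{25} + \frac{78}{5}} = \frac{1}{\frac{884}{25}} = \frac{25}{884}$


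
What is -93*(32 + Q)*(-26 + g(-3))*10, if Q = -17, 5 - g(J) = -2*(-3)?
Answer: 376650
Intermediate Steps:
g(J) = -1 (g(J) = 5 - (-2)*(-3) = 5 - 1*6 = 5 - 6 = -1)
-93*(32 + Q)*(-26 + g(-3))*10 = -93*(32 - 17)*(-26 - 1)*10 = -1395*(-27)*10 = -93*(-405)*10 = 37665*10 = 376650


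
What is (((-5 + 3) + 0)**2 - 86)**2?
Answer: 6724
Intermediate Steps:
(((-5 + 3) + 0)**2 - 86)**2 = ((-2 + 0)**2 - 86)**2 = ((-2)**2 - 86)**2 = (4 - 86)**2 = (-82)**2 = 6724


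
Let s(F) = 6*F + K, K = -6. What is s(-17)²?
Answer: 11664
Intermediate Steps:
s(F) = -6 + 6*F (s(F) = 6*F - 6 = -6 + 6*F)
s(-17)² = (-6 + 6*(-17))² = (-6 - 102)² = (-108)² = 11664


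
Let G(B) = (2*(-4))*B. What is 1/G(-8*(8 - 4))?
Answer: 1/256 ≈ 0.0039063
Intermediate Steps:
G(B) = -8*B
1/G(-8*(8 - 4)) = 1/(-(-64)*(8 - 4)) = 1/(-(-64)*4) = 1/(-8*(-32)) = 1/256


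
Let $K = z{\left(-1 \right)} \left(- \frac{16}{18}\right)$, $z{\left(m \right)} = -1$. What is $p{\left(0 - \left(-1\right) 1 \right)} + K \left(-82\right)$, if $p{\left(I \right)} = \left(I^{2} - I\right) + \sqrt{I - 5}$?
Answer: $- \frac{656}{9} + 2 i \approx -72.889 + 2.0 i$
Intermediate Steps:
$K = \frac{8}{9}$ ($K = - \frac{-16}{18} = \left(-1\right) \left(- \frac{8}{9}\right) = \frac{8}{9} \approx 0.88889$)
$p{\left(I \right)} = I^{2} + \sqrt{-5 + I} - I$ ($p{\left(I \right)} = \left(I^{2} - I\right) + \sqrt{-5 + I} = I^{2} + \sqrt{-5 + I} - I$)
$p{\left(0 - \left(-1\right) 1 \right)} + K \left(-82\right) = \left(\left(0 - \left(-1\right) 1\right)^{2} + \sqrt{-5 + \left(0 - \left(-1\right) 1\right)} - \left(0 - \left(-1\right) 1\right)\right) + \frac{8}{9} \left(-82\right) = \left(\left(0 - -1\right)^{2} + \sqrt{-5 + \left(0 - -1\right)} - \left(0 - -1\right)\right) - \frac{656}{9} = \left(\left(0 + 1\right)^{2} + \sqrt{-5 + \left(0 + 1\right)} - \left(0 + 1\right)\right) - \frac{656}{9} = \left(1^{2} + \sqrt{-5 + 1} - 1\right) - \frac{656}{9} = \left(1 + \sqrt{-4} - 1\right) - \frac{656}{9} = \left(1 + 2 i - 1\right) - \frac{656}{9} = 2 i - \frac{656}{9} = - \frac{656}{9} + 2 i$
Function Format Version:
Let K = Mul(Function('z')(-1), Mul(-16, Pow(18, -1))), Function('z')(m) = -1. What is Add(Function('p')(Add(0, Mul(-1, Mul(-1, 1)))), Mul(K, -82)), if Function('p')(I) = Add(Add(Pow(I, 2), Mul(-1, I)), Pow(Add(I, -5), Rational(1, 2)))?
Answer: Add(Rational(-656, 9), Mul(2, I)) ≈ Add(-72.889, Mul(2.0000, I))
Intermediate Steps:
K = Rational(8, 9) (K = Mul(-1, Mul(-16, Pow(18, -1))) = Mul(-1, Mul(-16, Rational(1, 18))) = Mul(-1, Rational(-8, 9)) = Rational(8, 9) ≈ 0.88889)
Function('p')(I) = Add(Pow(I, 2), Pow(Add(-5, I), Rational(1, 2)), Mul(-1, I)) (Function('p')(I) = Add(Add(Pow(I, 2), Mul(-1, I)), Pow(Add(-5, I), Rational(1, 2))) = Add(Pow(I, 2), Pow(Add(-5, I), Rational(1, 2)), Mul(-1, I)))
Add(Function('p')(Add(0, Mul(-1, Mul(-1, 1)))), Mul(K, -82)) = Add(Add(Pow(Add(0, Mul(-1, Mul(-1, 1))), 2), Pow(Add(-5, Add(0, Mul(-1, Mul(-1, 1)))), Rational(1, 2)), Mul(-1, Add(0, Mul(-1, Mul(-1, 1))))), Mul(Rational(8, 9), -82)) = Add(Add(Pow(Add(0, Mul(-1, -1)), 2), Pow(Add(-5, Add(0, Mul(-1, -1))), Rational(1, 2)), Mul(-1, Add(0, Mul(-1, -1)))), Rational(-656, 9)) = Add(Add(Pow(Add(0, 1), 2), Pow(Add(-5, Add(0, 1)), Rational(1, 2)), Mul(-1, Add(0, 1))), Rational(-656, 9)) = Add(Add(Pow(1, 2), Pow(Add(-5, 1), Rational(1, 2)), Mul(-1, 1)), Rational(-656, 9)) = Add(Add(1, Pow(-4, Rational(1, 2)), -1), Rational(-656, 9)) = Add(Add(1, Mul(2, I), -1), Rational(-656, 9)) = Add(Mul(2, I), Rational(-656, 9)) = Add(Rational(-656, 9), Mul(2, I))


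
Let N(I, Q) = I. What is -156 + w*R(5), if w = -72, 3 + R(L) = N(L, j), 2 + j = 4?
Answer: -300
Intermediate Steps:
j = 2 (j = -2 + 4 = 2)
R(L) = -3 + L
-156 + w*R(5) = -156 - 72*(-3 + 5) = -156 - 72*2 = -156 - 144 = -300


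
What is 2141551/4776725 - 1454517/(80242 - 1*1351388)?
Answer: 9670051704271/6071914876850 ≈ 1.5926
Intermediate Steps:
2141551/4776725 - 1454517/(80242 - 1*1351388) = 2141551*(1/4776725) - 1454517/(80242 - 1351388) = 2141551/4776725 - 1454517/(-1271146) = 2141551/4776725 - 1454517*(-1/1271146) = 2141551/4776725 + 1454517/1271146 = 9670051704271/6071914876850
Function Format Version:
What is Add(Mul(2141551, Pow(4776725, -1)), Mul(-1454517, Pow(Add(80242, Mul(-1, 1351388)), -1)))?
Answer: Rational(9670051704271, 6071914876850) ≈ 1.5926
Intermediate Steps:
Add(Mul(2141551, Pow(4776725, -1)), Mul(-1454517, Pow(Add(80242, Mul(-1, 1351388)), -1))) = Add(Mul(2141551, Rational(1, 4776725)), Mul(-1454517, Pow(Add(80242, -1351388), -1))) = Add(Rational(2141551, 4776725), Mul(-1454517, Pow(-1271146, -1))) = Add(Rational(2141551, 4776725), Mul(-1454517, Rational(-1, 1271146))) = Add(Rational(2141551, 4776725), Rational(1454517, 1271146)) = Rational(9670051704271, 6071914876850)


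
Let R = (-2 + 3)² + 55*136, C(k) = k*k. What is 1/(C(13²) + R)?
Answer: 1/36042 ≈ 2.7745e-5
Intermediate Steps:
C(k) = k²
R = 7481 (R = 1² + 7480 = 1 + 7480 = 7481)
1/(C(13²) + R) = 1/((13²)² + 7481) = 1/(169² + 7481) = 1/(28561 + 7481) = 1/36042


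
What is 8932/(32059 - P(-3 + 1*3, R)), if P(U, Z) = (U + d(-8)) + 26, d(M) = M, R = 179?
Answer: 8932/32041 ≈ 0.27877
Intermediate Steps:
P(U, Z) = 18 + U (P(U, Z) = (U - 8) + 26 = (-8 + U) + 26 = 18 + U)
8932/(32059 - P(-3 + 1*3, R)) = 8932/(32059 - (18 + (-3 + 1*3))) = 8932/(32059 - (18 + (-3 + 3))) = 8932/(32059 - (18 + 0)) = 8932/(32059 - 1*18) = 8932/(32059 - 18) = 8932/32041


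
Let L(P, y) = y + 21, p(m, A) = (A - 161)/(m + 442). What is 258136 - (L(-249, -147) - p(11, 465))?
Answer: 116992990/453 ≈ 2.5826e+5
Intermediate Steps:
p(m, A) = (-161 + A)/(442 + m)
L(P, y) = 21 + y
258136 - (L(-249, -147) - p(11, 465)) = 258136 - ((21 - 147) - (-161 + 465)/(442 + 11)) = 258136 - (-126 - 304/453) = 258136 - 1*(-57382/453) = 258136 + 57382/453 = 116992990/453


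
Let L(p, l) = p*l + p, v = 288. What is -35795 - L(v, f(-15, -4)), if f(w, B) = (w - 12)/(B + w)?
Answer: -693353/19 ≈ -36492.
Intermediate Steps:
f(w, B) = (-12 + w)/(B + w)
L(p, l) = p + l*p (L(p, l) = l*p + p = p + l*p)
-35795 - L(v, f(-15, -4)) = -35795 - 288*(1 + (-12 - 15)/(-4 - 15)) = -35795 - 288*(1 - 27/(-19)) = -35795 - 288*(1 - 1/19*(-27)) = -35795 - 288*(1 + 27/19) = -35795 - 288*46/19 = -35795 - 1*13248/19 = -35795 - 13248/19 = -693353/19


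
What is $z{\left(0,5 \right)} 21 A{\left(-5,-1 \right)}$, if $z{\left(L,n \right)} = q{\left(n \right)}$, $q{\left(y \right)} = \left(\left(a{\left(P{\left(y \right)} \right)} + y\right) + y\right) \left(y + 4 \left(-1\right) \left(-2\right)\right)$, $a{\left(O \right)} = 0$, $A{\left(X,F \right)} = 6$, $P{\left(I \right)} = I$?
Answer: $16380$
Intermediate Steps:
$q{\left(y \right)} = 2 y \left(8 + y\right)$ ($q{\left(y \right)} = \left(\left(0 + y\right) + y\right) \left(y + 4 \left(-1\right) \left(-2\right)\right) = \left(y + y\right) \left(y - -8\right) = 2 y \left(y + 8\right) = 2 y \left(8 + y\right)$)
$z{\left(L,n \right)} = 2 n \left(8 + n\right)$
$z{\left(0,5 \right)} 21 A{\left(-5,-1 \right)} = 2 \cdot 5 \left(8 + 5\right) 21 \cdot 6 = 2 \cdot 5 \cdot 13 \cdot 21 \cdot 6 = 130 \cdot 21 \cdot 6 = 2730 \cdot 6 = 16380$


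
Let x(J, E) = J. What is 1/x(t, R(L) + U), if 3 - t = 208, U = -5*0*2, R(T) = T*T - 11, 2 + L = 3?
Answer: -1/205 ≈ -0.0048781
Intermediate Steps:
L = 1 (L = -2 + 3 = 1)
R(T) = -11 + T² (R(T) = T² - 11 = -11 + T²)
U = 0 (U = 0*2 = 0)
t = -205 (t = 3 - 1*208 = 3 - 208 = -205)
1/x(t, R(L) + U) = 1/(-205) = -1/205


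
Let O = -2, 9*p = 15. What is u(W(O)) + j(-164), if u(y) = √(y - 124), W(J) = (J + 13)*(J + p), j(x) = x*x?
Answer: 26896 + I*√1149/3 ≈ 26896.0 + 11.299*I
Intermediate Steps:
p = 5/3 (p = (⅑)*15 = 5/3 ≈ 1.6667)
j(x) = x²
W(J) = (13 + J)*(5/3 + J) (W(J) = (J + 13)*(J + 5/3) = (13 + J)*(5/3 + J))
u(y) = √(-124 + y)
u(W(O)) + j(-164) = √(-124 + (65/3 + (-2)² + (44/3)*(-2))) + (-164)² = √(-124 + (65/3 + 4 - 88/3)) + 26896 = √(-124 - 11/3) + 26896 = √(-383/3) + 26896 = I*√1149/3 + 26896 = 26896 + I*√1149/3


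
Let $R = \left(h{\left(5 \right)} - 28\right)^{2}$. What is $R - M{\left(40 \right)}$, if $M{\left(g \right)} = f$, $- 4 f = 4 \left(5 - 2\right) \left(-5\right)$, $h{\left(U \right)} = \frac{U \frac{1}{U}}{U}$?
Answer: $\frac{18946}{25} \approx 757.84$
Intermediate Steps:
$h{\left(U \right)} = \frac{1}{U}$ ($h{\left(U \right)} = 1 \frac{1}{U} = \frac{1}{U}$)
$f = 15$ ($f = - \frac{4 \left(5 - 2\right) \left(-5\right)}{4} = - \frac{4 \cdot 3 \left(-5\right)}{4} = - \frac{12 \left(-5\right)}{4} = \left(- \frac{1}{4}\right) \left(-60\right) = 15$)
$R = \frac{19321}{25}$ ($R = \left(\frac{1}{5} - 28\right)^{2} = \left(- \frac{139}{5}\right)^{2} = \frac{19321}{25} \approx 772.84$)
$M{\left(g \right)} = 15$
$R - M{\left(40 \right)} = \frac{19321}{25} - 15 = \frac{18946}{25}$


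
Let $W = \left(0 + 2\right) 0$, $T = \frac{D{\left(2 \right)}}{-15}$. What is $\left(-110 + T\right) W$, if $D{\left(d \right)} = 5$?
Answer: $0$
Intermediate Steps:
$T = - \frac{1}{3}$ ($T = \frac{5}{-15} = 5 \left(- \frac{1}{15}\right) = - \frac{1}{3} \approx -0.33333$)
$W = 0$ ($W = 2 \cdot 0 = 0$)
$\left(-110 + T\right) W = \left(-110 - \frac{1}{3}\right) 0 = \left(- \frac{331}{3}\right) 0 = 0$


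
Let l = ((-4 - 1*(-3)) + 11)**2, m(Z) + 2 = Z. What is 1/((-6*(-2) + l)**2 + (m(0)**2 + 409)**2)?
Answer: 1/183113 ≈ 5.4611e-6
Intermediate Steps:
m(Z) = -2 + Z
l = 100 (l = ((-4 + 3) + 11)**2 = (-1 + 11)**2 = 10**2 = 100)
1/((-6*(-2) + l)**2 + (m(0)**2 + 409)**2) = 1/((-6*(-2) + 100)**2 + ((-2 + 0)**2 + 409)**2) = 1/((12 + 100)**2 + ((-2)**2 + 409)**2) = 1/(112**2 + (4 + 409)**2) = 1/(12544 + 413**2) = 1/(12544 + 170569) = 1/183113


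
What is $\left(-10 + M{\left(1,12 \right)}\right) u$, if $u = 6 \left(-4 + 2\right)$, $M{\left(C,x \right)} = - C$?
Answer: $132$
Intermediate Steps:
$u = -12$ ($u = 6 \left(-2\right) = -12$)
$\left(-10 + M{\left(1,12 \right)}\right) u = \left(-10 - 1\right) \left(-12\right) = \left(-11\right) \left(-12\right) = 132$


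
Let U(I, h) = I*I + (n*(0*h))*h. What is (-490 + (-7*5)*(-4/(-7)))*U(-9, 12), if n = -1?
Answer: -41310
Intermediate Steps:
U(I, h) = I² (U(I, h) = I*I + (-0*h)*h = I² + (-1*0)*h = I² + 0*h = I² + 0 = I²)
(-490 + (-7*5)*(-4/(-7)))*U(-9, 12) = (-490 + (-7*5)*(-4/(-7)))*(-9)² = (-490 - (-140)*(-1)/7)*81 = (-490 - 35*4/7)*81 = (-490 - 20)*81 = -510*81 = -41310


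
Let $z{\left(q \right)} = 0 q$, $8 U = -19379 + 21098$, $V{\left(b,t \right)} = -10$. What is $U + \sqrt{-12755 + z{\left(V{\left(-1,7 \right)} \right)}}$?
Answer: $\frac{1719}{8} + i \sqrt{12755} \approx 214.88 + 112.94 i$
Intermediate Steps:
$U = \frac{1719}{8}$ ($U = \frac{-19379 + 21098}{8} = \frac{1}{8} \cdot 1719 = \frac{1719}{8} \approx 214.88$)
$z{\left(q \right)} = 0$
$U + \sqrt{-12755 + z{\left(V{\left(-1,7 \right)} \right)}} = \frac{1719}{8} + \sqrt{-12755 + 0} = \frac{1719}{8} + \sqrt{-12755} = \frac{1719}{8} + i \sqrt{12755}$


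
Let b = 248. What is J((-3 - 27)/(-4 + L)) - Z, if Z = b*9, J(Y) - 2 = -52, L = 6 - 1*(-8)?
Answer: -2282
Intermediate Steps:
L = 14 (L = 6 + 8 = 14)
J(Y) = -50 (J(Y) = 2 - 52 = -50)
Z = 2232 (Z = 248*9 = 2232)
J((-3 - 27)/(-4 + L)) - Z = -50 - 1*2232 = -50 - 2232 = -2282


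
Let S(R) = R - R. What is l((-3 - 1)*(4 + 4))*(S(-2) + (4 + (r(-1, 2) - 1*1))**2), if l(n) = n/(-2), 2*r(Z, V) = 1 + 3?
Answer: 400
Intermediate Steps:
S(R) = 0
r(Z, V) = 2 (r(Z, V) = (1 + 3)/2 = (1/2)*4 = 2)
l(n) = -n/2 (l(n) = n*(-1/2) = -n/2)
l((-3 - 1)*(4 + 4))*(S(-2) + (4 + (r(-1, 2) - 1*1))**2) = (-(-3 - 1)*(4 + 4)/2)*(0 + (4 + (2 - 1*1))**2) = (-(-2)*8)*(0 + (4 + (2 - 1))**2) = (-1/2*(-32))*(0 + (4 + 1)**2) = 16*(0 + 5**2) = 16*(0 + 25) = 16*25 = 400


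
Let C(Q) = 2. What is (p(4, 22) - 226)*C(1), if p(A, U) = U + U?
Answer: -364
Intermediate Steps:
p(A, U) = 2*U
(p(4, 22) - 226)*C(1) = (2*22 - 226)*2 = (44 - 226)*2 = -182*2 = -364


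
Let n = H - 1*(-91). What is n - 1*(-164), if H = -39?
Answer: 216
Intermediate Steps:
n = 52 (n = -39 - 1*(-91) = -39 + 91 = 52)
n - 1*(-164) = 52 - 1*(-164) = 52 + 164 = 216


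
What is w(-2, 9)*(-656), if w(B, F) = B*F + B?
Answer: 13120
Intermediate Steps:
w(B, F) = B + B*F
w(-2, 9)*(-656) = -2*(1 + 9)*(-656) = -2*10*(-656) = -20*(-656) = 13120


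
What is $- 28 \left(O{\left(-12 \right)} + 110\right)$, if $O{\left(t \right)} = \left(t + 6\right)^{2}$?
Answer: $-4088$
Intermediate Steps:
$O{\left(t \right)} = \left(6 + t\right)^{2}$
$- 28 \left(O{\left(-12 \right)} + 110\right) = - 28 \left(\left(6 - 12\right)^{2} + 110\right) = - 28 \left(\left(-6\right)^{2} + 110\right) = - 28 \left(36 + 110\right) = \left(-28\right) 146 = -4088$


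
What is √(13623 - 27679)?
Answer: 2*I*√3514 ≈ 118.56*I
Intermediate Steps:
√(13623 - 27679) = √(-14056) = 2*I*√3514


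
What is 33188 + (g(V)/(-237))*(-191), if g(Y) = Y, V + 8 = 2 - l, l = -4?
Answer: 7865174/237 ≈ 33186.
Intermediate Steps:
V = -2 (V = -8 + (2 - 1*(-4)) = -8 + (2 + 4) = -8 + 6 = -2)
33188 + (g(V)/(-237))*(-191) = 33188 - 2/(-237)*(-191) = 33188 - 2*(-1/237)*(-191) = 33188 + (2/237)*(-191) = 33188 - 382/237 = 7865174/237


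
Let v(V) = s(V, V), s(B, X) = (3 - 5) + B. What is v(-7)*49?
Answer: -441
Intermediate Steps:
s(B, X) = -2 + B
v(V) = -2 + V
v(-7)*49 = (-2 - 7)*49 = -9*49 = -441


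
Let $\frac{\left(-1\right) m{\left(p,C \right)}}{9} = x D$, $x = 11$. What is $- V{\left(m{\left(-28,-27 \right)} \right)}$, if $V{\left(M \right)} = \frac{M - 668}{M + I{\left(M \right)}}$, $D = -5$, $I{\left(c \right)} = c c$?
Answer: $\frac{173}{245520} \approx 0.00070463$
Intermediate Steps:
$I{\left(c \right)} = c^{2}$
$m{\left(p,C \right)} = 495$ ($m{\left(p,C \right)} = - 9 \cdot 11 \left(-5\right) = \left(-9\right) \left(-55\right) = 495$)
$V{\left(M \right)} = \frac{-668 + M}{M + M^{2}}$ ($V{\left(M \right)} = \frac{M - 668}{M + M^{2}} = \frac{-668 + M}{M + M^{2}}$)
$- V{\left(m{\left(-28,-27 \right)} \right)} = - \frac{-668 + 495}{495 \left(1 + 495\right)} = - \frac{-173}{495 \cdot 496} = \left(-1\right) \left(- \frac{173}{245520}\right) = \frac{173}{245520}$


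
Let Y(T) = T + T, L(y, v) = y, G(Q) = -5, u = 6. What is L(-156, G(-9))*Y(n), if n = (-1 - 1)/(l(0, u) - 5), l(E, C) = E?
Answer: -624/5 ≈ -124.80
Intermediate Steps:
n = ⅖ (n = (-1 - 1)/(0 - 5) = -2/(-5) = -2*(-⅕) = ⅖ ≈ 0.40000)
Y(T) = 2*T
L(-156, G(-9))*Y(n) = -312*2/5 = -156*⅘ = -624/5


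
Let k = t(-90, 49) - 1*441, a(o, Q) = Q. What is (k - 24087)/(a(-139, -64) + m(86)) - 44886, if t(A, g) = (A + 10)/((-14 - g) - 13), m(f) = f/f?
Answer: -53262530/1197 ≈ -44497.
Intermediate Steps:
m(f) = 1
t(A, g) = (10 + A)/(-27 - g)
k = -8359/19 (k = (-10 - 1*(-90))/(27 + 49) - 1*441 = (-10 + 90)/76 - 441 = (1/76)*80 - 441 = 20/19 - 441 = -8359/19 ≈ -439.95)
(k - 24087)/(a(-139, -64) + m(86)) - 44886 = (-8359/19 - 24087)/(-64 + 1) - 44886 = -466012/19/(-63) - 44886 = -466012/19*(-1/63) - 44886 = 466012/1197 - 44886 = -53262530/1197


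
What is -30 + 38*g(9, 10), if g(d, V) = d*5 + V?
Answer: 2060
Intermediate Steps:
g(d, V) = V + 5*d (g(d, V) = 5*d + V = V + 5*d)
-30 + 38*g(9, 10) = -30 + 38*(10 + 5*9) = -30 + 38*(10 + 45) = -30 + 38*55 = -30 + 2090 = 2060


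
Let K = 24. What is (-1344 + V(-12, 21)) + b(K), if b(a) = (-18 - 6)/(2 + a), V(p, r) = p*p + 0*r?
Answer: -15612/13 ≈ -1200.9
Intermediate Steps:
V(p, r) = p**2 (V(p, r) = p**2 + 0 = p**2)
b(a) = -24/(2 + a)
(-1344 + V(-12, 21)) + b(K) = (-1344 + (-12)**2) - 24/(2 + 24) = (-1344 + 144) - 24/26 = -1200 - 24*1/26 = -1200 - 12/13 = -15612/13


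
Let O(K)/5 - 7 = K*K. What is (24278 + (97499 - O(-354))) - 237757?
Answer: -742595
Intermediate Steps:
O(K) = 35 + 5*K² (O(K) = 35 + 5*(K*K) = 35 + 5*K²)
(24278 + (97499 - O(-354))) - 237757 = (24278 + (97499 - (35 + 5*(-354)²))) - 237757 = (24278 + (97499 - (35 + 5*125316))) - 237757 = (24278 + (97499 - (35 + 626580))) - 237757 = (24278 + (97499 - 1*626615)) - 237757 = (24278 + (97499 - 626615)) - 237757 = (24278 - 529116) - 237757 = -504838 - 237757 = -742595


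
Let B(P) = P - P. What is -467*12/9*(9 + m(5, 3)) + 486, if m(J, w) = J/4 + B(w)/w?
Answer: -17689/3 ≈ -5896.3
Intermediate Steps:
B(P) = 0
m(J, w) = J/4 (m(J, w) = J/4 + 0/w = J*(1/4) + 0 = J/4 + 0 = J/4)
-467*12/9*(9 + m(5, 3)) + 486 = -467*12/9*(9 + (1/4)*5) + 486 = -467*12*(1/9)*(9 + 5/4) + 486 = -1868*41/(3*4) + 486 = -467*41/3 + 486 = -19147/3 + 486 = -17689/3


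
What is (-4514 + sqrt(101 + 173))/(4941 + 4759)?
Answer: -2257/4850 + sqrt(274)/9700 ≈ -0.46365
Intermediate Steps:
(-4514 + sqrt(101 + 173))/(4941 + 4759) = (-4514 + sqrt(274))/9700 = (-4514 + sqrt(274))*(1/9700) = -2257/4850 + sqrt(274)/9700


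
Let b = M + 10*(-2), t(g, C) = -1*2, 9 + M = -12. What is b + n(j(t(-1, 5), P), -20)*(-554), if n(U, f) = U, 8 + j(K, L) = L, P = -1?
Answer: 4945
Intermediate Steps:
M = -21 (M = -9 - 12 = -21)
t(g, C) = -2
j(K, L) = -8 + L
b = -41 (b = -21 + 10*(-2) = -21 - 20 = -41)
b + n(j(t(-1, 5), P), -20)*(-554) = -41 + (-8 - 1)*(-554) = -41 - 9*(-554) = -41 + 4986 = 4945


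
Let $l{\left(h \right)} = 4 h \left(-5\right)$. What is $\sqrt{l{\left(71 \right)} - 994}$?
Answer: $i \sqrt{2414} \approx 49.132 i$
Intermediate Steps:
$l{\left(h \right)} = - 20 h$
$\sqrt{l{\left(71 \right)} - 994} = \sqrt{\left(-20\right) 71 - 994} = \sqrt{-1420 - 994} = \sqrt{-2414} = i \sqrt{2414}$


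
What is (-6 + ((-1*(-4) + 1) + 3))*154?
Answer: 308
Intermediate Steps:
(-6 + ((-1*(-4) + 1) + 3))*154 = (-6 + ((4 + 1) + 3))*154 = (-6 + (5 + 3))*154 = (-6 + 8)*154 = 2*154 = 308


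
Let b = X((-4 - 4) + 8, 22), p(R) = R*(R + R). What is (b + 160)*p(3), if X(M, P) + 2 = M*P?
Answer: 2844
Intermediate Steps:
X(M, P) = -2 + M*P
p(R) = 2*R**2 (p(R) = R*(2*R) = 2*R**2)
b = -2 (b = -2 + ((-4 - 4) + 8)*22 = -2 + (-8 + 8)*22 = -2 + 0*22 = -2 + 0 = -2)
(b + 160)*p(3) = (-2 + 160)*(2*3**2) = 158*(2*9) = 158*18 = 2844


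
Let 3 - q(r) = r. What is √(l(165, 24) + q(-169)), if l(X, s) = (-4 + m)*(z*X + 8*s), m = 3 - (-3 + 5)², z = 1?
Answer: I*√1613 ≈ 40.162*I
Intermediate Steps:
m = -1 (m = 3 - 1*2² = 3 - 1*4 = 3 - 4 = -1)
q(r) = 3 - r
l(X, s) = -40*s - 5*X (l(X, s) = (-4 - 1)*(1*X + 8*s) = -5*(X + 8*s) = -40*s - 5*X)
√(l(165, 24) + q(-169)) = √((-40*24 - 5*165) + (3 - 1*(-169))) = √((-960 - 825) + (3 + 169)) = √(-1785 + 172) = √(-1613) = I*√1613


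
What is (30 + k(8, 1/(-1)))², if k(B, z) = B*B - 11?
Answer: 6889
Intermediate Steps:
k(B, z) = -11 + B² (k(B, z) = B² - 11 = -11 + B²)
(30 + k(8, 1/(-1)))² = (30 + (-11 + 8²))² = (30 + (-11 + 64))² = (30 + 53)² = 83² = 6889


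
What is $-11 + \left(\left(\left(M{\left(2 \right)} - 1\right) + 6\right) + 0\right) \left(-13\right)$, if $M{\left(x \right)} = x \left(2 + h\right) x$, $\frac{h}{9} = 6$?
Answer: $-2988$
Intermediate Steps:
$h = 54$ ($h = 9 \cdot 6 = 54$)
$M{\left(x \right)} = 56 x^{2}$ ($M{\left(x \right)} = x \left(2 + 54\right) x = x 56 x = 56 x x = 56 x^{2}$)
$-11 + \left(\left(\left(M{\left(2 \right)} - 1\right) + 6\right) + 0\right) \left(-13\right) = -11 + \left(\left(\left(56 \cdot 2^{2} - 1\right) + 6\right) + 0\right) \left(-13\right) = -11 + \left(\left(\left(56 \cdot 4 - 1\right) + 6\right) + 0\right) \left(-13\right) = -11 + \left(\left(\left(224 - 1\right) + 6\right) + 0\right) \left(-13\right) = -11 + \left(\left(223 + 6\right) + 0\right) \left(-13\right) = -11 + \left(229 + 0\right) \left(-13\right) = -11 + 229 \left(-13\right) = -11 - 2977 = -2988$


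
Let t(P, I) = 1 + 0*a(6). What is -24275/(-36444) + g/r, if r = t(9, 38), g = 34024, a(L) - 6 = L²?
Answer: 1239994931/36444 ≈ 34025.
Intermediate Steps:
a(L) = 6 + L²
t(P, I) = 1 (t(P, I) = 1 + 0*(6 + 6²) = 1 + 0*(6 + 36) = 1 + 0*42 = 1 + 0 = 1)
r = 1
-24275/(-36444) + g/r = -24275/(-36444) + 34024/1 = -24275*(-1/36444) + 34024*1 = 24275/36444 + 34024 = 1239994931/36444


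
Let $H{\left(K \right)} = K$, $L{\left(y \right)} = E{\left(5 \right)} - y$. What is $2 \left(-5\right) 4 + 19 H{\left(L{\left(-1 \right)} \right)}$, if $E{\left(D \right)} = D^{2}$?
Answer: $454$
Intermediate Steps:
$L{\left(y \right)} = 25 - y$ ($L{\left(y \right)} = 5^{2} - y = 25 - y$)
$2 \left(-5\right) 4 + 19 H{\left(L{\left(-1 \right)} \right)} = 2 \left(-5\right) 4 + 19 \left(25 - -1\right) = \left(-10\right) 4 + 19 \left(25 + 1\right) = -40 + 19 \cdot 26 = -40 + 494 = 454$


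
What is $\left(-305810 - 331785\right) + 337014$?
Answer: $-300581$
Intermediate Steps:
$\left(-305810 - 331785\right) + 337014 = -637595 + 337014 = -300581$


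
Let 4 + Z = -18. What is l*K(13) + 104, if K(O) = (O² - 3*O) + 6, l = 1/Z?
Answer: 1076/11 ≈ 97.818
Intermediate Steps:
Z = -22 (Z = -4 - 18 = -22)
l = -1/22 (l = 1/(-22) = -1/22 ≈ -0.045455)
K(O) = 6 + O² - 3*O
l*K(13) + 104 = -(6 + 13² - 3*13)/22 + 104 = -(6 + 169 - 39)/22 + 104 = -1/22*136 + 104 = -68/11 + 104 = 1076/11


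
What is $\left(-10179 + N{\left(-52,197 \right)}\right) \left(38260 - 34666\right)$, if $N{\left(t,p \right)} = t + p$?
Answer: $-36062196$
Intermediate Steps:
$N{\left(t,p \right)} = p + t$
$\left(-10179 + N{\left(-52,197 \right)}\right) \left(38260 - 34666\right) = \left(-10179 + \left(197 - 52\right)\right) \left(38260 - 34666\right) = \left(-10179 + 145\right) 3594 = \left(-10034\right) 3594 = -36062196$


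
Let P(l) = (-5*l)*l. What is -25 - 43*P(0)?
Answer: -25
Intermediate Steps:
P(l) = -5*l²
-25 - 43*P(0) = -25 - (-215)*0² = -25 - (-215)*0 = -25 - 43*0 = -25 + 0 = -25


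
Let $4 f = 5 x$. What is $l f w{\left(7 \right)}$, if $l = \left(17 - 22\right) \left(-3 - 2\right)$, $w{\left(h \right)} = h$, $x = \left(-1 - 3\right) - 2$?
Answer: $- \frac{2625}{2} \approx -1312.5$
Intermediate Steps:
$x = -6$ ($x = -4 - 2 = -6$)
$l = 25$ ($l = \left(-5\right) \left(-5\right) = 25$)
$f = - \frac{15}{2}$ ($f = \frac{5 \left(-6\right)}{4} = \frac{1}{4} \left(-30\right) = - \frac{15}{2} \approx -7.5$)
$l f w{\left(7 \right)} = 25 \left(- \frac{15}{2}\right) 7 = \left(- \frac{375}{2}\right) 7 = - \frac{2625}{2}$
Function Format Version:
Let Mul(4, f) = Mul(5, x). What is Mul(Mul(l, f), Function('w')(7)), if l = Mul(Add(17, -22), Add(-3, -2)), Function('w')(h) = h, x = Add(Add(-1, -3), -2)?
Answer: Rational(-2625, 2) ≈ -1312.5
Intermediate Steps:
x = -6 (x = Add(-4, -2) = -6)
l = 25 (l = Mul(-5, -5) = 25)
f = Rational(-15, 2) (f = Mul(Rational(1, 4), Mul(5, -6)) = Mul(Rational(1, 4), -30) = Rational(-15, 2) ≈ -7.5000)
Mul(Mul(l, f), Function('w')(7)) = Mul(Mul(25, Rational(-15, 2)), 7) = Mul(Rational(-375, 2), 7) = Rational(-2625, 2)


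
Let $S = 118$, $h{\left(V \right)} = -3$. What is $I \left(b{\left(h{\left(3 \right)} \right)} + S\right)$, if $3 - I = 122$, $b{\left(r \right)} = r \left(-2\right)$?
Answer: $-14756$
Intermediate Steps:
$b{\left(r \right)} = - 2 r$
$I = -119$ ($I = 3 - 122 = -119$)
$I \left(b{\left(h{\left(3 \right)} \right)} + S\right) = - 119 \left(\left(-2\right) \left(-3\right) + 118\right) = - 119 \left(6 + 118\right) = \left(-119\right) 124 = -14756$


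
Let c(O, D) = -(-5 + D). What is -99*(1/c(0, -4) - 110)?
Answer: 10879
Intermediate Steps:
c(O, D) = 5 - D
-99*(1/c(0, -4) - 110) = -99*(1/(5 - 1*(-4)) - 110) = -99*(1/(5 + 4) - 110) = -99*(1/9 - 110) = -99*(-989/9) = 10879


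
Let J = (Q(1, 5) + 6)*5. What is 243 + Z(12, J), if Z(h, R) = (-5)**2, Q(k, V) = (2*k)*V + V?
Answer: 268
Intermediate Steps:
Q(k, V) = V + 2*V*k (Q(k, V) = 2*V*k + V = V + 2*V*k)
J = 105 (J = (5*(1 + 2*1) + 6)*5 = (5*(1 + 2) + 6)*5 = (5*3 + 6)*5 = (15 + 6)*5 = 21*5 = 105)
Z(h, R) = 25
243 + Z(12, J) = 243 + 25 = 268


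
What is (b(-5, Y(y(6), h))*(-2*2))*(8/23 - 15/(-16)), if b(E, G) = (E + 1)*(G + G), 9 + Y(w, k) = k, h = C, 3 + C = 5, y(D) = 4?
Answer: -6622/23 ≈ -287.91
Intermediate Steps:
C = 2 (C = -3 + 5 = 2)
h = 2
Y(w, k) = -9 + k
b(E, G) = 2*G*(1 + E) (b(E, G) = (1 + E)*(2*G) = 2*G*(1 + E))
(b(-5, Y(y(6), h))*(-2*2))*(8/23 - 15/(-16)) = ((2*(-9 + 2)*(1 - 5))*(-2*2))*(8/23 - 15/(-16)) = ((2*(-7)*(-4))*(-4))*(8*(1/23) - 15*(-1/16)) = (56*(-4))*(8/23 + 15/16) = -224*473/368 = -6622/23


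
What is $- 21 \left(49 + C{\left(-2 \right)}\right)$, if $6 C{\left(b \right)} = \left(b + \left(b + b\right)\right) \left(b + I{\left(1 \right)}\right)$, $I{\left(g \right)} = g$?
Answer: $-1050$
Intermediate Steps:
$C{\left(b \right)} = \frac{b \left(1 + b\right)}{2}$ ($C{\left(b \right)} = \frac{\left(b + \left(b + b\right)\right) \left(b + 1\right)}{6} = \frac{\left(b + 2 b\right) \left(1 + b\right)}{6} = \frac{3 b \left(1 + b\right)}{6} = \frac{b \left(1 + b\right)}{2}$)
$- 21 \left(49 + C{\left(-2 \right)}\right) = - 21 \left(49 + \frac{1}{2} \left(-2\right) \left(1 - 2\right)\right) = - 21 \left(49 + \frac{1}{2} \left(-2\right) \left(-1\right)\right) = - 21 \left(49 + 1\right) = \left(-21\right) 50 = -1050$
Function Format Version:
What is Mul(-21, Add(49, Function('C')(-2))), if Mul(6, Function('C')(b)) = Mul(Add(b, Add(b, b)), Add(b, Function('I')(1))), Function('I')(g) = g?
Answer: -1050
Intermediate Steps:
Function('C')(b) = Mul(Rational(1, 2), b, Add(1, b)) (Function('C')(b) = Mul(Rational(1, 6), Mul(Add(b, Add(b, b)), Add(b, 1))) = Mul(Rational(1, 6), Mul(Add(b, Mul(2, b)), Add(1, b))) = Mul(Rational(1, 6), Mul(Mul(3, b), Add(1, b))) = Mul(Rational(1, 6), Mul(3, b, Add(1, b))) = Mul(Rational(1, 2), b, Add(1, b)))
Mul(-21, Add(49, Function('C')(-2))) = Mul(-21, Add(49, Mul(Rational(1, 2), -2, Add(1, -2)))) = Mul(-21, Add(49, Mul(Rational(1, 2), -2, -1))) = Mul(-21, Add(49, 1)) = Mul(-21, 50) = -1050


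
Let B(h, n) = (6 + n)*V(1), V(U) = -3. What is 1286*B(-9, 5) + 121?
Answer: -42317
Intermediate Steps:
B(h, n) = -18 - 3*n (B(h, n) = (6 + n)*(-3) = -18 - 3*n)
1286*B(-9, 5) + 121 = 1286*(-18 - 3*5) + 121 = 1286*(-18 - 15) + 121 = 1286*(-33) + 121 = -42438 + 121 = -42317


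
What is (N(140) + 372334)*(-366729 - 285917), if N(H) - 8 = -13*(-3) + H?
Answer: -243124340566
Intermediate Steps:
N(H) = 47 + H (N(H) = 8 + (-13*(-3) + H) = 8 + (39 + H) = 47 + H)
(N(140) + 372334)*(-366729 - 285917) = ((47 + 140) + 372334)*(-366729 - 285917) = (187 + 372334)*(-652646) = 372521*(-652646) = -243124340566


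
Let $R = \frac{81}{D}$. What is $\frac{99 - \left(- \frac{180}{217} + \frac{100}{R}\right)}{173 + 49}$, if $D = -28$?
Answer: $\frac{2362303}{3902094} \approx 0.60539$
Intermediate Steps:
$R = - \frac{81}{28}$ ($R = \frac{81}{-28} = 81 \left(- \frac{1}{28}\right) = - \frac{81}{28} \approx -2.8929$)
$\frac{99 - \left(- \frac{180}{217} + \frac{100}{R}\right)}{173 + 49} = \frac{99 - \left(- \frac{2800}{81} - \frac{180}{217}\right)}{173 + 49} = \frac{99 - - \frac{622180}{17577}}{222} = \left(99 + \left(\frac{180}{217} + \frac{2800}{81}\right)\right) \frac{1}{222} = \left(99 + \frac{622180}{17577}\right) \frac{1}{222} = \frac{2362303}{17577} \cdot \frac{1}{222} = \frac{2362303}{3902094}$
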